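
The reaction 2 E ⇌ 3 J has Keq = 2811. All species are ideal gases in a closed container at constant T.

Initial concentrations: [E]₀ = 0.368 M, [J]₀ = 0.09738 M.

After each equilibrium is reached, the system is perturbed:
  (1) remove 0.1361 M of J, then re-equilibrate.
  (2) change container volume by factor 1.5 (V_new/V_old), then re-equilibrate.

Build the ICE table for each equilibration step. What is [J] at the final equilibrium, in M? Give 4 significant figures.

[J]_eq = 0.3367 M

Q₀ = 0.006819 vs Keq = 2811 ⇒ Q<K, forward
Step 1:
                  E         J
  init        0.368   0.09738
  Δ         -0.3585    0.5377
  eq       0.009545    0.6351
  solve Keq expr → x = 0.1792; check Q = 2811
Then remove 0.1361 M of J.
Step 2:
                  E         J
  init     0.009545     0.499
  Δ       -0.002813   0.00422
  eq       0.006732    0.5032
  solve Keq expr → x = 0.001407; check Q = 2811
Then change container volume by factor 1.5 (V_new/V_old).
Step 3:
                  E         J
  init     0.004488    0.3355
  Δ       -8.0381e-04  0.001206
  eq       0.003684    0.3367
  solve Keq expr → x = 4.0191e-04; check Q = 2811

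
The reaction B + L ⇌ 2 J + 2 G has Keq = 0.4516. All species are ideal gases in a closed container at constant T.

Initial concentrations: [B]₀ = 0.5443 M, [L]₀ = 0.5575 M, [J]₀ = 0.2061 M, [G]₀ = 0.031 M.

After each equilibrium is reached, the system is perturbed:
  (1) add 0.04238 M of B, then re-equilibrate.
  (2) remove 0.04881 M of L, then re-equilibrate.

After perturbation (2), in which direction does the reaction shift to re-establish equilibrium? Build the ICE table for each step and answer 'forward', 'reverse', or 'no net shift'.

Direction: reverse

Q₀ = 1.3452e-04 vs Keq = 0.4516 ⇒ Q<K, forward
Step 1:
                    B           L           J           G
  Initial      0.5443      0.5575      0.2061       0.031
  Change      -0.1906     -0.1906      0.3812      0.3812
  Equil        0.3537      0.3669      0.5873      0.4122
  solve Keq expr → x = 0.1906; check Q = 0.4516
Then add 0.04238 M of B.
Step 2:
                    B           L           J           G
  Initial      0.3961      0.3669      0.5873      0.4122
  Change    -0.005234   -0.005234     0.01047     0.01047
  Equil        0.3908      0.3617      0.5978      0.4227
  solve Keq expr → x = 0.005234; check Q = 0.4516
Then remove 0.04881 M of L.
Step 3:
                    B           L           J           G
  Initial      0.3908      0.3129      0.5978      0.4227
  Change     0.006566    0.006566    -0.01313    -0.01313
  Equil        0.3974      0.3194      0.5846      0.4095
  solve Keq expr → x = -0.006566; check Q = 0.4516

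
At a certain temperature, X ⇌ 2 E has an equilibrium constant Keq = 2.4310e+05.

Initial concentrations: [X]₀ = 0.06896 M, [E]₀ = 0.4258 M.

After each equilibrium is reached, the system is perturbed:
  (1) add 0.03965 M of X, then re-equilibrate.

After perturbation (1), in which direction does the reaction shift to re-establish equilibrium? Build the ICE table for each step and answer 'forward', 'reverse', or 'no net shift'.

Q₀ = 2.629 vs Keq = 2.4310e+05 ⇒ Q<K, forward
Step 1:
                    X           E
  init        0.06896      0.4258
  Δ          -0.06896      0.1379
  eq       1.3072e-06      0.5637
  solve Keq expr → x = 0.06896; check Q = 2.4310e+05
Then add 0.03965 M of X.
Step 2:
                    X           E
  init        0.03965      0.5637
  Δ          -0.03965      0.0793
  eq       1.7008e-06       0.643
  solve Keq expr → x = 0.03965; check Q = 2.4310e+05

Direction: forward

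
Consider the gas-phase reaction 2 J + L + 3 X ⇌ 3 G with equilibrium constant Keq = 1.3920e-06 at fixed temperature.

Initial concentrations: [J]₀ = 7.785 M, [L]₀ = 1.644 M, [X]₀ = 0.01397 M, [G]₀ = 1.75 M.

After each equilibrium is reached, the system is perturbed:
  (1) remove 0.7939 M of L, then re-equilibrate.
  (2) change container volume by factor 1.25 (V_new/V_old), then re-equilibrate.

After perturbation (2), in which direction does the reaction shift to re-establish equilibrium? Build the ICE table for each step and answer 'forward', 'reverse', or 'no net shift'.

Direction: reverse

Q₀ = 1.9729e+04 vs Keq = 1.3920e-06 ⇒ Q>K, reverse
Step 1:
                  J         L         X         G
  Initial     7.785     1.644   0.01397      1.75
  Change      1.098    0.5489     1.647    -1.647
  Equil       8.883     2.193     1.661    0.1033
  solve Keq expr → x = -0.5489; check Q = 1.3920e-06
Then remove 0.7939 M of L.
Step 2:
                  J         L         X         G
  Initial     8.883     1.399     1.661    0.1033
  Change   0.008998  0.004499    0.0135   -0.0135
  Equil       8.892     1.403     1.674   0.08983
  solve Keq expr → x = -0.004499; check Q = 1.3920e-06
Then change container volume by factor 1.25 (V_new/V_old).
Step 3:
                  J         L         X         G
  Initial     7.113     1.123     1.339   0.07186
  Change   0.009105  0.004553   0.01366  -0.01366
  Equil       7.123     1.127     1.353    0.0582
  solve Keq expr → x = -0.004553; check Q = 1.3920e-06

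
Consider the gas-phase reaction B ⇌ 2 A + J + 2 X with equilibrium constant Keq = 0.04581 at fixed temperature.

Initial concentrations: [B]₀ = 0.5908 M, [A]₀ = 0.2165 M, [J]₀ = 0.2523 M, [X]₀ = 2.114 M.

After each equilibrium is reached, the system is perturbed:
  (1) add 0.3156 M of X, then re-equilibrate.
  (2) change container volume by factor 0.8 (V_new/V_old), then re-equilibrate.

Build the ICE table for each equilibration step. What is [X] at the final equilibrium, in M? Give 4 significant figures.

Q₀ = 0.08945 vs Keq = 0.04581 ⇒ Q>K, reverse
Step 1:
                  B         A         J         X
  init       0.5908    0.2165    0.2523     2.114
  Δ         0.02344  -0.04687  -0.02344  -0.04687
  eq         0.6142    0.1696    0.2289     2.067
  solve Keq expr → x = -0.02344; check Q = 0.04581
Then add 0.3156 M of X.
Step 2:
                  B         A         J         X
  init       0.6142    0.1696    0.2289     2.383
  Δ        0.008707  -0.01741 -0.008707  -0.01741
  eq         0.6229    0.1522    0.2202     2.365
  solve Keq expr → x = -0.008707; check Q = 0.04581
Then change container volume by factor 0.8 (V_new/V_old).
Step 3:
                  B         A         J         X
  init       0.7787    0.1903    0.2752     2.957
  Δ          0.0284  -0.05679   -0.0284  -0.05679
  eq         0.8071    0.1335    0.2468       2.9
  solve Keq expr → x = -0.0284; check Q = 0.04581

[X]_eq = 2.9 M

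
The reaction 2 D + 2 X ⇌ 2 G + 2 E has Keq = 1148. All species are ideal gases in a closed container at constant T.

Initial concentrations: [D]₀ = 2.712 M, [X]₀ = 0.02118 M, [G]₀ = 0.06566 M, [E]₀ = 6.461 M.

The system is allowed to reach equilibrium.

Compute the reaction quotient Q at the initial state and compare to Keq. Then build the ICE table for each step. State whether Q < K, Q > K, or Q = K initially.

Q₀ = 54.55; Q < K (proceeds forward)

Q₀ = 54.55 vs Keq = 1148 ⇒ Q<K, forward
Step 1:
                  D         X         G         E
  I           2.712   0.02118   0.06566     6.461
  C        -0.01543  -0.01543   0.01543   0.01543
  E           2.697  0.005748   0.08109     6.476
  solve Keq expr → x = 0.007716; check Q = 1148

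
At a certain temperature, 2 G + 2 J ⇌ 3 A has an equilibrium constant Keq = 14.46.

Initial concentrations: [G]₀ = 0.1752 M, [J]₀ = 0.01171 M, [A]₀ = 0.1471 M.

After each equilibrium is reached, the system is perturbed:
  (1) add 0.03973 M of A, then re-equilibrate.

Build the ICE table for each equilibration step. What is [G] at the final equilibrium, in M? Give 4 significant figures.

Q₀ = 756.2 vs Keq = 14.46 ⇒ Q>K, reverse
Step 1:
                    G           J           A
  Initial      0.1752     0.01171      0.1471
  Change      0.03005     0.03005    -0.04507
  Equil        0.2052     0.04176       0.102
  solve Keq expr → x = -0.01502; check Q = 14.46
Then add 0.03973 M of A.
Step 2:
                    G           J           A
  Initial      0.2052     0.04176      0.1418
  Change      0.01152     0.01152    -0.01728
  Equil        0.2168     0.05328      0.1245
  solve Keq expr → x = -0.005761; check Q = 14.46

[G]_eq = 0.2168 M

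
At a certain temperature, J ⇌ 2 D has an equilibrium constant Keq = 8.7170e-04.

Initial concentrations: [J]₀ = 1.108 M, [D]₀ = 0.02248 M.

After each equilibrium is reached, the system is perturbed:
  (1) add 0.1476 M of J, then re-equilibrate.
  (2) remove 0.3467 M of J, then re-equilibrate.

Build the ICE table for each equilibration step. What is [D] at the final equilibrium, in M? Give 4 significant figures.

[D]_eq = 0.0281 M

Q₀ = 4.5609e-04 vs Keq = 8.7170e-04 ⇒ Q<K, forward
Step 1:
                  J         D
  Initial     1.108   0.02248
  Change  -0.004269  0.008538
  Equil       1.104   0.03102
  solve Keq expr → x = 0.004269; check Q = 8.7170e-04
Then add 0.1476 M of J.
Step 2:
                  J         D
  Initial     1.251   0.03102
  Change  -9.9788e-04  0.001996
  Equil        1.25   0.03301
  solve Keq expr → x = 9.9788e-04; check Q = 8.7170e-04
Then remove 0.3467 M of J.
Step 3:
                  J         D
  Initial    0.9036   0.03301
  Change   0.002455  -0.00491
  Equil      0.9061    0.0281
  solve Keq expr → x = -0.002455; check Q = 8.7170e-04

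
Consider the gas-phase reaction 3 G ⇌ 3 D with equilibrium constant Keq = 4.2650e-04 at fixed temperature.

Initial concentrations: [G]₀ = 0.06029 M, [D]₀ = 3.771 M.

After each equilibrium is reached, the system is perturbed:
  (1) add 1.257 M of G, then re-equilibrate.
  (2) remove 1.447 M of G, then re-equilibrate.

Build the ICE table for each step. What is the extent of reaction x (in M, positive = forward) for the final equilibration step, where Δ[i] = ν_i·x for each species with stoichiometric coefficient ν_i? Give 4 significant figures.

x = -0.03377 M

Q₀ = 2.4470e+05 vs Keq = 4.2650e-04 ⇒ Q>K, reverse
Step 1:
                   G          D
  Initial    0.06029      3.771
  Change       3.503     -3.503
  Equil        3.563     0.2682
  solve Keq expr → x = -1.168; check Q = 4.2650e-04
Then add 1.257 M of G.
Step 2:
                   G          D
  Initial       4.82     0.2682
  Change    -0.08799    0.08799
  Equil        4.732     0.3562
  solve Keq expr → x = 0.02933; check Q = 4.2650e-04
Then remove 1.447 M of G.
Step 3:
                   G          D
  Initial      3.285     0.3562
  Change      0.1013    -0.1013
  Equil        3.386     0.2549
  solve Keq expr → x = -0.03377; check Q = 4.2650e-04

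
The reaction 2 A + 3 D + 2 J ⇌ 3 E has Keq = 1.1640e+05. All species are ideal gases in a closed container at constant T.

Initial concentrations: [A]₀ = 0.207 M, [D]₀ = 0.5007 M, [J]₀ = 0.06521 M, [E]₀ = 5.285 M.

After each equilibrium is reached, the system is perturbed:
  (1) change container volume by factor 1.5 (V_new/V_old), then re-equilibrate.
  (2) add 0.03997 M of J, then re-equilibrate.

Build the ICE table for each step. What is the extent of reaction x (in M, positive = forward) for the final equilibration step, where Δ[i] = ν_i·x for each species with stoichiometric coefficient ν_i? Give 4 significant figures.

Q₀ = 6.4541e+06 vs Keq = 1.1640e+05 ⇒ Q>K, reverse
Step 1:
                    A           D           J           E
  Initial       0.207      0.5007     0.06521       5.285
  Change       0.1195      0.1793      0.1195     -0.1793
  Equil        0.3265        0.68      0.1847       5.106
  solve Keq expr → x = -0.05975; check Q = 1.1640e+05
Then change container volume by factor 1.5 (V_new/V_old).
Step 2:
                    A           D           J           E
  Initial      0.2177      0.4533      0.1231       3.404
  Change      0.05002     0.07503     0.05002    -0.07503
  Equil        0.2677      0.5283      0.1732       3.329
  solve Keq expr → x = -0.02501; check Q = 1.1640e+05
Then add 0.03997 M of J.
Step 3:
                    A           D           J           E
  Initial      0.2677      0.5283      0.2131       3.329
  Change     -0.01512    -0.02268    -0.01512     0.02268
  Equil        0.2526      0.5057       0.198       3.351
  solve Keq expr → x = 0.007559; check Q = 1.1640e+05

x = 0.007559 M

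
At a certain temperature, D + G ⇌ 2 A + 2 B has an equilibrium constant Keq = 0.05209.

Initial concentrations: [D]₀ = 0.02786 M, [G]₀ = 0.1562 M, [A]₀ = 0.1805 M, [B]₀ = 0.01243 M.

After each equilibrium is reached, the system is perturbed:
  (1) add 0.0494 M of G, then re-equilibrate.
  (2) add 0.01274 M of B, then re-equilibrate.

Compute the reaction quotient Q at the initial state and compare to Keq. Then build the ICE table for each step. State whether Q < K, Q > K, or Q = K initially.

Q₀ = 0.001157 vs Keq = 0.05209 ⇒ Q<K, forward
Step 1:
                    D           G           A           B
  Initial     0.02786      0.1562      0.1805     0.01243
  Change     -0.01586    -0.01586     0.03171     0.03171
  Equil         0.012      0.1403      0.2122     0.04414
  solve Keq expr → x = 0.01586; check Q = 0.05209
Then add 0.0494 M of G.
Step 2:
                    D           G           A           B
  Initial       0.012      0.1897      0.2122     0.04414
  Change    -0.001503   -0.001503    0.003006    0.003006
  Equil        0.0105      0.1882      0.2152     0.04715
  solve Keq expr → x = 0.001503; check Q = 0.05209
Then add 0.01274 M of B.
Step 3:
                    D           G           A           B
  Initial      0.0105      0.1882      0.2152     0.05989
  Change     0.002674    0.002674   -0.005348   -0.005348
  Equil       0.01317      0.1909      0.2099     0.05454
  solve Keq expr → x = -0.002674; check Q = 0.05209

Q₀ = 0.001157; Q < K (proceeds forward)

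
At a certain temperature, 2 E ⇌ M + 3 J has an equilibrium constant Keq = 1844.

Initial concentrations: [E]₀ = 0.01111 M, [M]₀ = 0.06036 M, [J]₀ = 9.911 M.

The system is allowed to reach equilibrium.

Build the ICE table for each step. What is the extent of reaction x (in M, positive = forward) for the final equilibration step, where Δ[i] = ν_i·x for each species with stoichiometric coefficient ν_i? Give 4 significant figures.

x = -0.04231 M

Q₀ = 4.7607e+05 vs Keq = 1844 ⇒ Q>K, reverse
Step 1:
                    E           M           J
  Initial     0.01111     0.06036       9.911
  Change      0.08463    -0.04231     -0.1269
  Equil       0.09574     0.01805       9.784
  solve Keq expr → x = -0.04231; check Q = 1844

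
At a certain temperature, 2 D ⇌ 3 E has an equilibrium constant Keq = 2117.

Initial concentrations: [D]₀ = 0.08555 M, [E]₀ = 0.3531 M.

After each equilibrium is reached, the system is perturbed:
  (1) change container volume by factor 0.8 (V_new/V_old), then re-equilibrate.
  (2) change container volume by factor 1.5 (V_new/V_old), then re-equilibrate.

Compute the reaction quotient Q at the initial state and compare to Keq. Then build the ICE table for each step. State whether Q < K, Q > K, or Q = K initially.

Q₀ = 6.015 vs Keq = 2117 ⇒ Q<K, forward
Step 1:
                  D         E
  init      0.08555    0.3531
  Δ        -0.07853    0.1178
  eq       0.007023    0.4709
  solve Keq expr → x = 0.03926; check Q = 2117
Then change container volume by factor 0.8 (V_new/V_old).
Step 2:
                  D         E
  init     0.008779    0.5886
  Δ       9.9874e-04 -0.001498
  eq       0.009777    0.5871
  solve Keq expr → x = -4.9937e-04; check Q = 2117
Then change container volume by factor 1.5 (V_new/V_old).
Step 3:
                  D         E
  init     0.006518    0.3914
  Δ       -0.001161  0.001741
  eq       0.005358    0.3932
  solve Keq expr → x = 5.8029e-04; check Q = 2117

Q₀ = 6.015; Q < K (proceeds forward)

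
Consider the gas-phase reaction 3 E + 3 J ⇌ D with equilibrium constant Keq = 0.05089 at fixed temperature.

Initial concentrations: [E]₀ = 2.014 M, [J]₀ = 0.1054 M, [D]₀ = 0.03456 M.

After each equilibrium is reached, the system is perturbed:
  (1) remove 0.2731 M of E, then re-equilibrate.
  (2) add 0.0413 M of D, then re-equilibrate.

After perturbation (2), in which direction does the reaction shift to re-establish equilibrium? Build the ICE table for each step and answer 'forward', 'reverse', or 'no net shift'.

Direction: reverse

Q₀ = 3.613 vs Keq = 0.05089 ⇒ Q>K, reverse
Step 1:
                   E          J          D
  Initial      2.014     0.1054    0.03456
  Change      0.0926     0.0926   -0.03087
  Equil        2.107      0.198   0.003693
  solve Keq expr → x = -0.03087; check Q = 0.05089
Then remove 0.2731 M of E.
Step 2:
                   E          J          D
  Initial      1.834      0.198   0.003693
  Change    0.003355   0.003355  -0.001118
  Equil        1.837     0.2014   0.002575
  solve Keq expr → x = -0.001118; check Q = 0.05089
Then add 0.0413 M of D.
Step 3:
                   E          J          D
  Initial      1.837     0.2014    0.04387
  Change      0.1009     0.1009   -0.03365
  Equil        1.938     0.3023    0.01023
  solve Keq expr → x = -0.03365; check Q = 0.05089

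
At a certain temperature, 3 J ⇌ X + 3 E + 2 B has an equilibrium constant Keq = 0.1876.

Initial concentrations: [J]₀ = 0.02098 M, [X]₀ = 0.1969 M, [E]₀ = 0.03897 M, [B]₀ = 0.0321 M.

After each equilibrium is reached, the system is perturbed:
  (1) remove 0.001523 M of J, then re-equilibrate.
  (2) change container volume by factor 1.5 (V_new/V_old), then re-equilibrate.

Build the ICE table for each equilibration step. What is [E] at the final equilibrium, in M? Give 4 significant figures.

Q₀ = 0.0013 vs Keq = 0.1876 ⇒ Q<K, forward
Step 1:
                    J           X           E           B
  init        0.02098      0.1969     0.03897      0.0321
  Δ           -0.0144    0.004801      0.0144    0.009603
  eq         0.006576      0.2017     0.05337      0.0417
  solve Keq expr → x = 0.004801; check Q = 0.1876
Then remove 0.001523 M of J.
Step 2:
                    J           X           E           B
  init       0.005053      0.2017     0.05337      0.0417
  Δ          0.001274 -4.2471e-04   -0.001274 -8.4942e-04
  eq         0.006327      0.2013      0.0521     0.04085
  solve Keq expr → x = -4.2471e-04; check Q = 0.1876
Then change container volume by factor 1.5 (V_new/V_old).
Step 3:
                    J           X           E           B
  init       0.004218      0.1342     0.03473     0.02724
  Δ         -0.001243  4.1447e-04    0.001243  8.2895e-04
  eq         0.002974      0.1346     0.03598     0.02806
  solve Keq expr → x = 4.1447e-04; check Q = 0.1876

[E]_eq = 0.03598 M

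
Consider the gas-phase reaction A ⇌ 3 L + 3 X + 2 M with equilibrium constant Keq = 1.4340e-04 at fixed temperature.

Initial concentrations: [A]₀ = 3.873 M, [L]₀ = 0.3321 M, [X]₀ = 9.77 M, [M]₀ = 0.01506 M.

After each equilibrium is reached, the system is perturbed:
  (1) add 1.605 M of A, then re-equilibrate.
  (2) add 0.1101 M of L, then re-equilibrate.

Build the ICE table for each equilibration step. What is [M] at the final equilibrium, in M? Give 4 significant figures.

[M]_eq = 0.003328 M

Q₀ = 0.002 vs Keq = 1.4340e-04 ⇒ Q>K, reverse
Step 1:
                  A         L         X         M
  I           3.873    0.3321      9.77   0.01506
  C        0.005351  -0.01605  -0.01605   -0.0107
  E           3.878     0.316     9.754  0.004357
  solve Keq expr → x = -0.005351; check Q = 1.4340e-04
Then add 1.605 M of A.
Step 2:
                  A         L         X         M
  I           5.483     0.316     9.754  0.004357
  C       -3.9673e-04   0.00119   0.00119 7.9345e-04
  E           5.483    0.3172     9.755  0.005151
  solve Keq expr → x = 3.9673e-04; check Q = 1.4340e-04
Then add 0.1101 M of L.
Step 3:
                  A         L         X         M
  I           5.483    0.4273     9.755  0.005151
  C       9.1133e-04 -0.002734 -0.002734 -0.001823
  E           5.484    0.4246     9.752  0.003328
  solve Keq expr → x = -9.1133e-04; check Q = 1.4340e-04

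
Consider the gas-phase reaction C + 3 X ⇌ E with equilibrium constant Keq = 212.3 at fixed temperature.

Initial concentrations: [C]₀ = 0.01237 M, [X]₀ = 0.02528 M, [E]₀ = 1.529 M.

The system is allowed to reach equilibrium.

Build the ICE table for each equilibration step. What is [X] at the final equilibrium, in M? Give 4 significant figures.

Q₀ = 7.6508e+06 vs Keq = 212.3 ⇒ Q>K, reverse
Step 1:
                   C          X          E
  I          0.01237    0.02528      1.529
  C           0.1159     0.3477    -0.1159
  E           0.1283      0.373      1.413
  solve Keq expr → x = -0.1159; check Q = 212.3

[X]_eq = 0.373 M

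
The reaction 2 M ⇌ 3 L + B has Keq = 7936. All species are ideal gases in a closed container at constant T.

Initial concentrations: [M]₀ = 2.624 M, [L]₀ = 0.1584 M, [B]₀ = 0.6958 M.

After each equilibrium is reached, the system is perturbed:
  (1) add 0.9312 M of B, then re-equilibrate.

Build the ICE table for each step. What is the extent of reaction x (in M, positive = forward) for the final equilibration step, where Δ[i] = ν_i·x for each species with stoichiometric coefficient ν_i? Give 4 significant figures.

x = -0.01192 M

Q₀ = 4.0163e-04 vs Keq = 7936 ⇒ Q<K, forward
Step 1:
                  M         L         B
  init        2.624    0.1584    0.6958
  Δ          -2.503     3.754     1.251
  eq         0.1212     3.913     1.947
  solve Keq expr → x = 1.251; check Q = 7936
Then add 0.9312 M of B.
Step 2:
                  M         L         B
  init       0.1212     3.913     2.878
  Δ         0.02385  -0.03577  -0.01192
  eq         0.1451     3.877     2.866
  solve Keq expr → x = -0.01192; check Q = 7936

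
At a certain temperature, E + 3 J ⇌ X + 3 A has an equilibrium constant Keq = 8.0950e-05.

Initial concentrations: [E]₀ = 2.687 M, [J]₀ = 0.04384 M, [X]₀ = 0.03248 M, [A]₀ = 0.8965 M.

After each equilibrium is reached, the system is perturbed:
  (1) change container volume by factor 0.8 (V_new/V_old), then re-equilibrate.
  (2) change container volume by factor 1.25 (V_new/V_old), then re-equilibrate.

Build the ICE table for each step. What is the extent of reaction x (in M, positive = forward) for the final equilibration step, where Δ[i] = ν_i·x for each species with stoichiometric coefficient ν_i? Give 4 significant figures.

Q₀ = 103.4 vs Keq = 8.0950e-05 ⇒ Q>K, reverse
Step 1:
                   E          J          X          A
  init         2.687    0.04384    0.03248     0.8965
  Δ          0.03248    0.09744   -0.03248   -0.09744
  eq           2.719     0.1413 1.2167e-06     0.7991
  solve Keq expr → x = -0.03248; check Q = 8.0950e-05
Then change container volume by factor 0.8 (V_new/V_old).
Step 2:
                   E          J          X          A
  init         3.399     0.1766 1.5208e-06     0.9988
  Δ                0          0          0          0
  eq           3.399     0.1766 1.5208e-06     0.9988
  solve Keq expr → x = 0; check Q = 8.0950e-05
Then change container volume by factor 1.25 (V_new/V_old).
Step 3:
                   E          J          X          A
  init         2.719     0.1413 1.2167e-06     0.7991
  Δ                0          0          0          0
  eq           2.719     0.1413 1.2167e-06     0.7991
  solve Keq expr → x = 0; check Q = 8.0950e-05

x = 0 M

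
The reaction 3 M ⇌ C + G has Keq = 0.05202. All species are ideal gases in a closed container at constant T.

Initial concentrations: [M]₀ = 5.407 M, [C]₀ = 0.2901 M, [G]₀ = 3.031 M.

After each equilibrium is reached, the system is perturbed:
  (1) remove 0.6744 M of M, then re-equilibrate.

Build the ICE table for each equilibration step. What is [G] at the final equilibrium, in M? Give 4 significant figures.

[G]_eq = 3.424 M

Q₀ = 0.005562 vs Keq = 0.05202 ⇒ Q<K, forward
Step 1:
                  M         C         G
  init        5.407    0.2901     3.031
  Δ          -1.583    0.5276    0.5276
  eq          3.824    0.8177     3.559
  solve Keq expr → x = 0.5276; check Q = 0.05202
Then remove 0.6744 M of M.
Step 2:
                  M         C         G
  init         3.15    0.8177     3.559
  Δ           0.405    -0.135    -0.135
  eq          3.555    0.6826     3.424
  solve Keq expr → x = -0.135; check Q = 0.05202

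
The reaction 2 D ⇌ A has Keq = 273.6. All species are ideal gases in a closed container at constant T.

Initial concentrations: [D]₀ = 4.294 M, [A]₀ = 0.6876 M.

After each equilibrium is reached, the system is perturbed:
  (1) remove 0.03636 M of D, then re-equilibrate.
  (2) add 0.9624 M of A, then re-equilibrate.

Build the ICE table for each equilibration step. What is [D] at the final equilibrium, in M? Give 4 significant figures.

Q₀ = 0.03729 vs Keq = 273.6 ⇒ Q<K, forward
Step 1:
                   D          A
  Initial      4.294     0.6876
  Change      -4.193      2.097
  Equil       0.1009      2.784
  solve Keq expr → x = 2.097; check Q = 273.6
Then remove 0.03636 M of D.
Step 2:
                   D          A
  Initial    0.06452      2.784
  Change     0.03603   -0.01802
  Equil       0.1005      2.766
  solve Keq expr → x = -0.01802; check Q = 273.6
Then add 0.9624 M of A.
Step 3:
                   D          A
  Initial     0.1005      3.729
  Change     0.01606  -0.008031
  Equil       0.1166      3.721
  solve Keq expr → x = -0.008031; check Q = 273.6

[D]_eq = 0.1166 M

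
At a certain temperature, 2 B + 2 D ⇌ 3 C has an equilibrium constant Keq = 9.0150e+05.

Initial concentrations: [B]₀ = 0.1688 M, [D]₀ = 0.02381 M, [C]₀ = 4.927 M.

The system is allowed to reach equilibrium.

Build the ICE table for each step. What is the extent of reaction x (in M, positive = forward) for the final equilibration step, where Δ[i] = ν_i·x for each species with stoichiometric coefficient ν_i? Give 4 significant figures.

Q₀ = 7.4043e+06 vs Keq = 9.0150e+05 ⇒ Q>K, reverse
Step 1:
                  B         D         C
  I          0.1688   0.02381     4.927
  C         0.03255   0.03255  -0.04882
  E          0.2013   0.05636     4.878
  solve Keq expr → x = -0.01627; check Q = 9.0150e+05

x = -0.01627 M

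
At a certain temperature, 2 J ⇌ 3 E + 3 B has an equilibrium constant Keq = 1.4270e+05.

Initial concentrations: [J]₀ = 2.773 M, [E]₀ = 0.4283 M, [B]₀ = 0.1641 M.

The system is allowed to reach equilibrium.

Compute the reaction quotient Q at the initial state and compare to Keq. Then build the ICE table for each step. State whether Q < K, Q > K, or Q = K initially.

Q₀ = 4.5151e-05 vs Keq = 1.4270e+05 ⇒ Q<K, forward
Step 1:
                  J         E         B
  Initial     2.773    0.4283    0.1641
  Change     -2.582     3.872     3.872
  Equil      0.1915     4.301     4.036
  solve Keq expr → x = 1.291; check Q = 1.4270e+05

Q₀ = 4.5151e-05; Q < K (proceeds forward)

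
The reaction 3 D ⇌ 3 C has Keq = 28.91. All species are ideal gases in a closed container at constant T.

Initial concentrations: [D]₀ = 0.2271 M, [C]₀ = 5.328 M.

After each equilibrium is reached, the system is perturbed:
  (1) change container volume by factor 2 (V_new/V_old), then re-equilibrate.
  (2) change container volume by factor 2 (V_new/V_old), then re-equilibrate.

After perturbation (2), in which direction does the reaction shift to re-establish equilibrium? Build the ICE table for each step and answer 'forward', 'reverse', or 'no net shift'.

Q₀ = 1.2913e+04 vs Keq = 28.91 ⇒ Q>K, reverse
Step 1:
                   D          C
  I           0.2271      5.328
  C            1.138     -1.138
  E            1.365       4.19
  solve Keq expr → x = -0.3794; check Q = 28.91
Then change container volume by factor 2 (V_new/V_old).
Step 2:
                   D          C
  I           0.6826      2.095
  C                0          0
  E           0.6826      2.095
  solve Keq expr → x = 0; check Q = 28.91
Then change container volume by factor 2 (V_new/V_old).
Step 3:
                   D          C
  I           0.3413      1.047
  C                0          0
  E           0.3413      1.047
  solve Keq expr → x = 0; check Q = 28.91

Direction: no net shift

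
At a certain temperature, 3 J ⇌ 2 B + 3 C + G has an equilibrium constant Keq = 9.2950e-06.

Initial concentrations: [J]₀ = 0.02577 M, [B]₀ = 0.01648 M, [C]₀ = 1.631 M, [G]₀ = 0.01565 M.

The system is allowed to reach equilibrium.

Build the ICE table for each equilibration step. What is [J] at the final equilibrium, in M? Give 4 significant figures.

[J]_eq = 0.0502 M

Q₀ = 1.078 vs Keq = 9.2950e-06 ⇒ Q>K, reverse
Step 1:
                   J          B          C          G
  Initial    0.02577    0.01648      1.631    0.01565
  Change     0.02443   -0.01629   -0.02443  -0.008143
  Equil       0.0502 1.9434e-04      1.607   0.007507
  solve Keq expr → x = -0.008143; check Q = 9.2950e-06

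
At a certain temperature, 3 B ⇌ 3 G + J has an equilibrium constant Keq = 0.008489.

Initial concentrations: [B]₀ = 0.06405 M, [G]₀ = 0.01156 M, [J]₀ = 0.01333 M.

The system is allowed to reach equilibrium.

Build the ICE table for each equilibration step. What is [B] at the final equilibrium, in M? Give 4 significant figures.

[B]_eq = 0.04325 M

Q₀ = 7.8369e-05 vs Keq = 0.008489 ⇒ Q<K, forward
Step 1:
                  B         G         J
  I         0.06405   0.01156   0.01333
  C         -0.0208    0.0208  0.006934
  E         0.04325   0.03236   0.02026
  solve Keq expr → x = 0.006934; check Q = 0.008489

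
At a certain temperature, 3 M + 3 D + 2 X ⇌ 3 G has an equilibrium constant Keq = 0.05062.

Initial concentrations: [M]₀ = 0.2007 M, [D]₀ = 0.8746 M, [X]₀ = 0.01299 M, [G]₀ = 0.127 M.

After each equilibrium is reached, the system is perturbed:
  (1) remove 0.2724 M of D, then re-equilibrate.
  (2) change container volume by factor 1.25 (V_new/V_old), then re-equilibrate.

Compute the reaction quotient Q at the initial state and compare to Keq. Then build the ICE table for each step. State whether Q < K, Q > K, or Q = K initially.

Q₀ = 2245; Q > K (proceeds reverse)

Q₀ = 2245 vs Keq = 0.05062 ⇒ Q>K, reverse
Step 1:
                   M          D          X          G
  init        0.2007     0.8746    0.01299      0.127
  Δ           0.1058     0.1058    0.07051    -0.1058
  eq          0.3065     0.9804     0.0835    0.02123
  solve Keq expr → x = -0.03526; check Q = 0.05062
Then remove 0.2724 M of D.
Step 2:
                   M          D          X          G
  init        0.3065      0.708     0.0835    0.02123
  Δ         0.005108   0.005108   0.003405  -0.005108
  eq          0.3116     0.7131    0.08691    0.01613
  solve Keq expr → x = -0.001703; check Q = 0.05062
Then change container volume by factor 1.25 (V_new/V_old).
Step 3:
                   M          D          X          G
  init        0.2493     0.5705    0.06953     0.0129
  Δ         0.003612   0.003612   0.002408  -0.003612
  eq          0.2529     0.5741    0.07193   0.009288
  solve Keq expr → x = -0.001204; check Q = 0.05062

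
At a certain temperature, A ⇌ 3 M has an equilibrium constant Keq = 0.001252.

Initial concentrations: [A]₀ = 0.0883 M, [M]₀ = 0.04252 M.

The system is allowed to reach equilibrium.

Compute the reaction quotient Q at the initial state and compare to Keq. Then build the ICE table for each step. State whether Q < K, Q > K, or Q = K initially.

Q₀ = 8.7060e-04 vs Keq = 0.001252 ⇒ Q<K, forward
Step 1:
                    A           M
  I            0.0883     0.04252
  C          -0.00172     0.00516
  E           0.08658     0.04768
  solve Keq expr → x = 0.00172; check Q = 0.001252

Q₀ = 8.7060e-04; Q < K (proceeds forward)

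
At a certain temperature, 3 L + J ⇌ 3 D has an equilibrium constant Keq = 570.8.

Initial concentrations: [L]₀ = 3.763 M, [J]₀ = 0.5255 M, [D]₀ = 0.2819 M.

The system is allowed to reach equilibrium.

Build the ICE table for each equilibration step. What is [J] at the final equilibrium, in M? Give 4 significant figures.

Q₀ = 8.0004e-04 vs Keq = 570.8 ⇒ Q<K, forward
Step 1:
                   L          J          D
  Initial      3.763     0.5255     0.2819
  Change      -1.573    -0.5244      1.573
  Equil         2.19   0.001065      1.855
  solve Keq expr → x = 0.5244; check Q = 570.8

[J]_eq = 0.001065 M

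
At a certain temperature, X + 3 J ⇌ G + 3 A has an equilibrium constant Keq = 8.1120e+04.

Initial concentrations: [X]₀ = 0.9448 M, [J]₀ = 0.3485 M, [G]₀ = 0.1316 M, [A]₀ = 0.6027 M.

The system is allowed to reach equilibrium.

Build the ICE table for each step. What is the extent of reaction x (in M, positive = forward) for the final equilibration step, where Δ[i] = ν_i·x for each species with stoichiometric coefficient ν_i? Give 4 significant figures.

x = 0.1114 M

Q₀ = 0.7205 vs Keq = 8.1120e+04 ⇒ Q<K, forward
Step 1:
                   X          J          G          A
  init        0.9448     0.3485     0.1316     0.6027
  Δ          -0.1114    -0.3341     0.1114     0.3341
  eq          0.8334    0.01435      0.243     0.9368
  solve Keq expr → x = 0.1114; check Q = 8.1120e+04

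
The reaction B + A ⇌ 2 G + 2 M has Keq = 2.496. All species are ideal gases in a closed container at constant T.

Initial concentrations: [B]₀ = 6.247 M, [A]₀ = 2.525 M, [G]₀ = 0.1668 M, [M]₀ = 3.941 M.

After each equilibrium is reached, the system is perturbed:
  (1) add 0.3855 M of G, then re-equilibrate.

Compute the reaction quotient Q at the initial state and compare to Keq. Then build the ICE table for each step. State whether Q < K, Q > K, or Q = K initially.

Q₀ = 0.0274; Q < K (proceeds forward)

Q₀ = 0.0274 vs Keq = 2.496 ⇒ Q<K, forward
Step 1:
                  B         A         G         M
  Initial     6.247     2.525    0.1668     3.941
  Change     -0.473    -0.473     0.946     0.946
  Equil       5.774     2.052     1.113     4.887
  solve Keq expr → x = 0.473; check Q = 2.496
Then add 0.3855 M of G.
Step 2:
                  B         A         G         M
  Initial     5.774     2.052     1.498     4.887
  Change     0.1344    0.1344   -0.2687   -0.2687
  Equil       5.908     2.186      1.23     4.618
  solve Keq expr → x = -0.1344; check Q = 2.496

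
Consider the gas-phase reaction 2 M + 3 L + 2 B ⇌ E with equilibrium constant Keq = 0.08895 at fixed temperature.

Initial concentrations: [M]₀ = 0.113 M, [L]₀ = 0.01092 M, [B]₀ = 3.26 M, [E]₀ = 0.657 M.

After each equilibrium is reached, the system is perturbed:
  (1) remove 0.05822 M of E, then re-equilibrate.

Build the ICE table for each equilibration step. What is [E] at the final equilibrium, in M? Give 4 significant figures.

[E]_eq = 0.3249 M

Q₀ = 3.7180e+06 vs Keq = 0.08895 ⇒ Q>K, reverse
Step 1:
                  M         L         B         E
  Initial     0.113   0.01092      3.26     0.657
  Change      0.564    0.8459     0.564    -0.282
  Equil       0.677    0.8569     3.824     0.375
  solve Keq expr → x = -0.282; check Q = 0.08895
Then remove 0.05822 M of E.
Step 2:
                  M         L         B         E
  Initial     0.677    0.8569     3.824    0.3168
  Change   -0.01622  -0.02433  -0.01622  0.008111
  Equil      0.6607    0.8325     3.808    0.3249
  solve Keq expr → x = 0.008111; check Q = 0.08895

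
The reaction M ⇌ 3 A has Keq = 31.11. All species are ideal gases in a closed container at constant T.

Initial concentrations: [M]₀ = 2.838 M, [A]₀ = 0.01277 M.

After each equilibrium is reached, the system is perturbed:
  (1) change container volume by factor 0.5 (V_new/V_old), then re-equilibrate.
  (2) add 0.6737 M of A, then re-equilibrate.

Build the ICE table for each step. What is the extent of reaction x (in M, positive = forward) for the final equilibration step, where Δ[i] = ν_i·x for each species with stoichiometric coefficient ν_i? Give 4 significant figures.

Q₀ = 7.3377e-07 vs Keq = 31.11 ⇒ Q<K, forward
Step 1:
                  M         A
  I           2.838   0.01277
  C          -1.225     3.676
  E           1.613     3.688
  solve Keq expr → x = 1.225; check Q = 31.11
Then change container volume by factor 0.5 (V_new/V_old).
Step 2:
                  M         A
  I           3.226     7.377
  C          0.7922    -2.377
  E           4.018         5
  solve Keq expr → x = -0.7922; check Q = 31.11
Then add 0.6737 M of A.
Step 3:
                  M         A
  I           4.018     5.674
  C          0.1977    -0.593
  E           4.216     5.081
  solve Keq expr → x = -0.1977; check Q = 31.11

x = -0.1977 M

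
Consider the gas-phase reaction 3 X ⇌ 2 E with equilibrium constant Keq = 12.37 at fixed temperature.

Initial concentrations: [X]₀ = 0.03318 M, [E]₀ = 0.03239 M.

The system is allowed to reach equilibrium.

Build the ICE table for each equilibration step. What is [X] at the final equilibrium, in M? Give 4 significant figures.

[X]_eq = 0.03983 M

Q₀ = 28.72 vs Keq = 12.37 ⇒ Q>K, reverse
Step 1:
                    X           E
  init        0.03318     0.03239
  Δ          0.006649   -0.004433
  eq          0.03983     0.02796
  solve Keq expr → x = -0.002216; check Q = 12.37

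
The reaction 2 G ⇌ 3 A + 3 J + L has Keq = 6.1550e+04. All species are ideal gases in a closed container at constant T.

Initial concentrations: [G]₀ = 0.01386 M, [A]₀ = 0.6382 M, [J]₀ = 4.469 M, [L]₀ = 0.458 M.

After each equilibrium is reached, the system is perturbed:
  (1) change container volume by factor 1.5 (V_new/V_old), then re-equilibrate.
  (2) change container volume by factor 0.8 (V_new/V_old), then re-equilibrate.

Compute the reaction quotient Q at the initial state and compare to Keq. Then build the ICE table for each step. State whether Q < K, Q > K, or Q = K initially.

Q₀ = 5.5315e+04; Q < K (proceeds forward)

Q₀ = 5.5315e+04 vs Keq = 6.1550e+04 ⇒ Q<K, forward
Step 1:
                   G          A          J          L
  Initial    0.01386     0.6382      4.469      0.458
  Change  -6.7988e-04    0.00102    0.00102 3.3994e-04
  Equil      0.01318     0.6392       4.47     0.4583
  solve Keq expr → x = 3.3994e-04; check Q = 6.1550e+04
Then change container volume by factor 1.5 (V_new/V_old).
Step 2:
                   G          A          J          L
  Initial   0.008787     0.4261       2.98     0.3056
  Change   -0.005477   0.008216   0.008216   0.002739
  Equil      0.00331     0.4344      2.988     0.3083
  solve Keq expr → x = 0.002739; check Q = 6.1550e+04
Then change container volume by factor 0.8 (V_new/V_old).
Step 3:
                   G          A          J          L
  Initial   0.004137      0.543      3.735     0.3854
  Change    0.002975  -0.004462  -0.004462  -0.001487
  Equil     0.007112     0.5385      3.731     0.3839
  solve Keq expr → x = -0.001487; check Q = 6.1550e+04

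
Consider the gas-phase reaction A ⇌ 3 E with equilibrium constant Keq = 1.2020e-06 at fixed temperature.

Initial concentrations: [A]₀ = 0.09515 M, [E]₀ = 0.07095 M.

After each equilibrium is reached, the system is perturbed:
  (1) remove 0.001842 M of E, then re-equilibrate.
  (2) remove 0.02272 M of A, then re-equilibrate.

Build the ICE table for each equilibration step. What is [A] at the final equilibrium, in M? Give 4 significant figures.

Q₀ = 0.003754 vs Keq = 1.2020e-06 ⇒ Q>K, reverse
Step 1:
                   A          E
  Initial    0.09515    0.07095
  Change     0.02192   -0.06575
  Equil       0.1171   0.005201
  solve Keq expr → x = -0.02192; check Q = 1.2020e-06
Then remove 0.001842 M of E.
Step 2:
                   A          E
  Initial     0.1171   0.003359
  Change  -6.1098e-04   0.001833
  Equil       0.1165   0.005192
  solve Keq expr → x = 6.1098e-04; check Q = 1.2020e-06
Then remove 0.02272 M of A.
Step 3:
                   A          E
  Initial    0.09374   0.005192
  Change  1.2010e-04 -3.6030e-04
  Equil      0.09386   0.004832
  solve Keq expr → x = -1.2010e-04; check Q = 1.2020e-06

[A]_eq = 0.09386 M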